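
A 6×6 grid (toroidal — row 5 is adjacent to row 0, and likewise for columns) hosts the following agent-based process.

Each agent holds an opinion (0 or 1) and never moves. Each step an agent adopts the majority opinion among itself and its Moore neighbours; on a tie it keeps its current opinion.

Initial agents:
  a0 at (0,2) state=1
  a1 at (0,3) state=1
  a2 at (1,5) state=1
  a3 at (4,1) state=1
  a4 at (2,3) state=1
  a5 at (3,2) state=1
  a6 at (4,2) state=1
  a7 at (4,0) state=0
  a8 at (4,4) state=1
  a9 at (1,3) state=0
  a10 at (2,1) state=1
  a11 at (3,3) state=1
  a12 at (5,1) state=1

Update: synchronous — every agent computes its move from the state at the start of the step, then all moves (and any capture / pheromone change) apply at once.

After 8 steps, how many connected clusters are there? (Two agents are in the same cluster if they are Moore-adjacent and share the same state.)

t=1: a0@(0,2):1 a1@(0,3):1 a2@(1,5):1 a3@(4,1):1 a4@(2,3):1 a5@(3,2):1 a6@(4,2):1 a7@(4,0):1 a8@(4,4):1 a9@(1,3):1 a10@(2,1):1 a11@(3,3):1 a12@(5,1):1
t=2: (unchanged — steady state)

2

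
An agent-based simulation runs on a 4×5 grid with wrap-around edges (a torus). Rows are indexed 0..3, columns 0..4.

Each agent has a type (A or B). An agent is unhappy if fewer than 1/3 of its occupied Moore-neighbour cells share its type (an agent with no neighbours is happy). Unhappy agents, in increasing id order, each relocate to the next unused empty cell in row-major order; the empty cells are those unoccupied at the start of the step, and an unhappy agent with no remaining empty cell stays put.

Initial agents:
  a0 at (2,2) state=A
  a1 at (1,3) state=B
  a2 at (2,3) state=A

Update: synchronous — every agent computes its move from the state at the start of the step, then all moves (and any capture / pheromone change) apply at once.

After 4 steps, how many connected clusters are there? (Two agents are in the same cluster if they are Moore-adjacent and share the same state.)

2

t=1: a0@(2,2):A a1@(0,0):B a2@(2,3):A
t=2: (unchanged — steady state)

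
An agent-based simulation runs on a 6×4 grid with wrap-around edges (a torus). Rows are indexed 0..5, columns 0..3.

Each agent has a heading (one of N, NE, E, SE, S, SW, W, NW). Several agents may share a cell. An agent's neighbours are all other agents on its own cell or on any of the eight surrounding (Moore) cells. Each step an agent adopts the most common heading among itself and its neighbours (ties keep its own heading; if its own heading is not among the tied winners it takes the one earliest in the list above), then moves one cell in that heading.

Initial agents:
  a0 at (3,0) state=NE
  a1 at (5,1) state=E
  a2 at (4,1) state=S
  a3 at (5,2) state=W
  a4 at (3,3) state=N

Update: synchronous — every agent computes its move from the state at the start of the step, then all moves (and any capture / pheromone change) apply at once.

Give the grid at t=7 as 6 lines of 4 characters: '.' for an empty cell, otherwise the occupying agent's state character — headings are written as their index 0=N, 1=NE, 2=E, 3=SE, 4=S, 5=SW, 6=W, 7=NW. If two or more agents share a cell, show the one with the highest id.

....
....
...0
....
....
24.6

t=1: a0@(2,1):NE a1@(5,2):E a2@(5,1):S a3@(5,1):W a4@(2,3):N
t=2: a0@(1,2):NE a1@(5,3):E a2@(0,1):S a3@(5,0):W a4@(1,3):N
t=3: a0@(0,3):NE a1@(5,0):E a2@(1,1):S a3@(5,3):W a4@(0,3):N
t=4: a0@(5,0):NE a1@(5,1):E a2@(2,1):S a3@(5,2):W a4@(5,3):N
t=5: a0@(4,1):NE a1@(5,2):E a2@(3,1):S a3@(5,1):W a4@(4,3):N
t=6: a0@(3,2):NE a1@(5,3):E a2@(4,1):S a3@(5,0):W a4@(3,3):N
t=7: a0@(2,3):NE a1@(5,0):E a2@(5,1):S a3@(5,3):W a4@(2,3):N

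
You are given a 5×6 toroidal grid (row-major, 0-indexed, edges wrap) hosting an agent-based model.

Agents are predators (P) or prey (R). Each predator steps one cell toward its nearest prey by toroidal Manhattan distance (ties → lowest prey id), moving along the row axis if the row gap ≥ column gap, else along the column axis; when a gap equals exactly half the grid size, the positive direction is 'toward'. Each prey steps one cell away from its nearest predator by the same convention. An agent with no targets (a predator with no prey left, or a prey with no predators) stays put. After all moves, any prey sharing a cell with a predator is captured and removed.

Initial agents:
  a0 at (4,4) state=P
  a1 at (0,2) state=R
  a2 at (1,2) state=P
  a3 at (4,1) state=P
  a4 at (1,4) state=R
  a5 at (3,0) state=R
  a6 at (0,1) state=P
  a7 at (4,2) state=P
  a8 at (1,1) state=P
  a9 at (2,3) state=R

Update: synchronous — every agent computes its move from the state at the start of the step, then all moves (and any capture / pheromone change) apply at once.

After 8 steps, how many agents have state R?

3

t=1: a0@(0,4):P a1@(4,2):R a2@(0,2):P a3@(0,1):P a4@(2,4):R a5@(2,0):R a6@(0,2):P a7@(0,2):P a8@(0,1):P a9@(3,3):R
t=2: a0@(1,4):P a1@(3,2):R a2@(4,2):P a3@(4,1):P a4@(3,4):R a5@(3,0):R a6@(4,2):P a7@(4,2):P a8@(4,1):P a9@(2,3):R
t=3: a0@(2,4):P a1@(2,2):R a2@(3,2):P a3@(3,1):P a4@(4,4):R a5@(2,0):R a6@(3,2):P a7@(3,2):P a8@(3,1):P a9@(3,3):R
t=4: a0@(2,3):P a1@(1,2):R a2@(2,2):P a3@(2,1):P a4@(0,4):R a6@(2,2):P a7@(2,2):P a8@(2,1):P a9@(3,4):R
t=5: a0@(1,3):P a1@(0,2):R a2@(1,2):P a3@(1,1):P a4@(4,4):R a6@(1,2):P a7@(1,2):P a8@(1,1):P a9@(4,4):R
t=6: a0@(0,3):P a1@(4,2):R a2@(0,2):P a3@(0,1):P a4@(3,4):R a6@(0,2):P a7@(0,2):P a8@(0,1):P a9@(3,4):R
t=7: a0@(4,3):P a1@(3,2):R a2@(4,2):P a3@(4,1):P a4@(2,4):R a6@(4,2):P a7@(4,2):P a8@(4,1):P a9@(2,4):R
t=8: a0@(3,3):P a1@(2,2):R a2@(3,2):P a3@(3,1):P a4@(1,4):R a6@(3,2):P a7@(3,2):P a8@(3,1):P a9@(1,4):R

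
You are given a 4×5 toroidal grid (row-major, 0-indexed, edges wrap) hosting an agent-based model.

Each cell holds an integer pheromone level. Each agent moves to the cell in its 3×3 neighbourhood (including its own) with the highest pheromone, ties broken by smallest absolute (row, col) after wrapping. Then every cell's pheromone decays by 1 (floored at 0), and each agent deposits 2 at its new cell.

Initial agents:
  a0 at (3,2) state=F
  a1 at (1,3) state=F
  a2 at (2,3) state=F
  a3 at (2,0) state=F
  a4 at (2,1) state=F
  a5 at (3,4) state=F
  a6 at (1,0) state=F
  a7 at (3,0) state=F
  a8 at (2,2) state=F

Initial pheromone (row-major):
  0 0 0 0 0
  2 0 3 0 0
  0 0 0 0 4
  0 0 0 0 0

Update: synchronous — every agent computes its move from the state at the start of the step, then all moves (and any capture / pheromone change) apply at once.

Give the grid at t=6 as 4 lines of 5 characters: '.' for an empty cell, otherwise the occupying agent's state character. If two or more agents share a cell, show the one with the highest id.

t=1: a0@(0,1) a1@(2,4) a2@(2,4) a3@(2,4) a4@(1,2) a5@(2,4) a6@(2,4) a7@(2,4) a8@(1,2) | pheromone: 0 2 0 0 0 / 1 0 6 0 0 / 0 0 0 0 15 / 0 0 0 0 0
t=2: a0@(1,2) a1@(2,4) a2@(2,4) a3@(2,4) a4@(1,2) a5@(2,4) a6@(2,4) a7@(2,4) a8@(1,2) | pheromone: 0 1 0 0 0 / 0 0 11 0 0 / 0 0 0 0 26 / 0 0 0 0 0
t=3: a0@(1,2) a1@(2,4) a2@(2,4) a3@(2,4) a4@(1,2) a5@(2,4) a6@(2,4) a7@(2,4) a8@(1,2) | pheromone: 0 0 0 0 0 / 0 0 16 0 0 / 0 0 0 0 37 / 0 0 0 0 0
t=4: a0@(1,2) a1@(2,4) a2@(2,4) a3@(2,4) a4@(1,2) a5@(2,4) a6@(2,4) a7@(2,4) a8@(1,2) | pheromone: 0 0 0 0 0 / 0 0 21 0 0 / 0 0 0 0 48 / 0 0 0 0 0
t=5: a0@(1,2) a1@(2,4) a2@(2,4) a3@(2,4) a4@(1,2) a5@(2,4) a6@(2,4) a7@(2,4) a8@(1,2) | pheromone: 0 0 0 0 0 / 0 0 26 0 0 / 0 0 0 0 59 / 0 0 0 0 0
t=6: a0@(1,2) a1@(2,4) a2@(2,4) a3@(2,4) a4@(1,2) a5@(2,4) a6@(2,4) a7@(2,4) a8@(1,2) | pheromone: 0 0 0 0 0 / 0 0 31 0 0 / 0 0 0 0 70 / 0 0 0 0 0

.....
..F..
....F
.....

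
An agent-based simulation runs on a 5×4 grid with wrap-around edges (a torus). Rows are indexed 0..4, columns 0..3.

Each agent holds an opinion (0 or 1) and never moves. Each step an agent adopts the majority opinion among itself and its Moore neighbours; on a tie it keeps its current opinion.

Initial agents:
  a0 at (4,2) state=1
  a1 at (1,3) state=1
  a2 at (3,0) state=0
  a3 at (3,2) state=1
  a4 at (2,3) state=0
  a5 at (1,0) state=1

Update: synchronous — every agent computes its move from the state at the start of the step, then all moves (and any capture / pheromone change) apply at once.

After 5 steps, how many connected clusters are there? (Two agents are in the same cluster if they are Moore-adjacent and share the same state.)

2

t=1: a0@(4,2):1 a1@(1,3):1 a2@(3,0):0 a3@(3,2):1 a4@(2,3):1 a5@(1,0):1
t=2: (unchanged — steady state)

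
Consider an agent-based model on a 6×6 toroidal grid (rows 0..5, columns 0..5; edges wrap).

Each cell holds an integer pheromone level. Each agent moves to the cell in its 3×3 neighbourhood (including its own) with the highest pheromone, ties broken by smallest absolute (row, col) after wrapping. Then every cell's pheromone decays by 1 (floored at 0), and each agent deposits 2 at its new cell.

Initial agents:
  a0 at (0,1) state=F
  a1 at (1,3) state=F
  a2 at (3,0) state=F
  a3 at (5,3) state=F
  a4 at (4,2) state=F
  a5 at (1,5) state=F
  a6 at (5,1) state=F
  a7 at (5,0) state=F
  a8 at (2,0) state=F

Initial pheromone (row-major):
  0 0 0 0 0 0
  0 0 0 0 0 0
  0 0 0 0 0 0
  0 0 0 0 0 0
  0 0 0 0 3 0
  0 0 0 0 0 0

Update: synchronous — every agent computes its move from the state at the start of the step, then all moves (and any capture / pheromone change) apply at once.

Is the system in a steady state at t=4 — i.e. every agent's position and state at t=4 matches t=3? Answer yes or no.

no

t=1: a0@(0,0) a1@(0,2) a2@(2,0) a3@(4,4) a4@(3,1) a5@(0,0) a6@(0,0) a7@(0,0) a8@(1,0) | pheromone: 8 0 2 0 0 0 / 2 0 0 0 0 0 / 2 0 0 0 0 0 / 0 2 0 0 0 0 / 0 0 0 0 4 0 / 0 0 0 0 0 0
t=2: a0@(0,0) a1@(0,2) a2@(1,0) a3@(4,4) a4@(2,0) a5@(0,0) a6@(0,0) a7@(0,0) a8@(0,0) | pheromone: 17 0 3 0 0 0 / 3 0 0 0 0 0 / 3 0 0 0 0 0 / 0 1 0 0 0 0 / 0 0 0 0 5 0 / 0 0 0 0 0 0
t=3: a0@(0,0) a1@(0,2) a2@(0,0) a3@(4,4) a4@(1,0) a5@(0,0) a6@(0,0) a7@(0,0) a8@(0,0) | pheromone: 28 0 4 0 0 0 / 4 0 0 0 0 0 / 2 0 0 0 0 0 / 0 0 0 0 0 0 / 0 0 0 0 6 0 / 0 0 0 0 0 0
t=4: a0@(0,0) a1@(0,2) a2@(0,0) a3@(4,4) a4@(0,0) a5@(0,0) a6@(0,0) a7@(0,0) a8@(0,0) | pheromone: 41 0 5 0 0 0 / 3 0 0 0 0 0 / 1 0 0 0 0 0 / 0 0 0 0 0 0 / 0 0 0 0 7 0 / 0 0 0 0 0 0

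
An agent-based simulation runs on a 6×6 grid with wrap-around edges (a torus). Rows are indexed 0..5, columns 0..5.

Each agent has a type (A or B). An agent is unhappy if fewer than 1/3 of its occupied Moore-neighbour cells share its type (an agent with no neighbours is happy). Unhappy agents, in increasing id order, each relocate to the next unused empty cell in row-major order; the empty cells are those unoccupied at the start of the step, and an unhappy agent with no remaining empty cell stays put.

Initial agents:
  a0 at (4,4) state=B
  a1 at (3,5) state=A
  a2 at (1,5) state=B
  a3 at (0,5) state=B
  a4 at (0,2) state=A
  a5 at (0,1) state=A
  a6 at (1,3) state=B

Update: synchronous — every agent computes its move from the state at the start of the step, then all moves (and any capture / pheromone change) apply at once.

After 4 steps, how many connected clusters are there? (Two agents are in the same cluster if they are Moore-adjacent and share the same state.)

2

t=1: a0@(0,0):B a1@(0,3):A a2@(1,5):B a3@(0,5):B a4@(0,2):A a5@(0,1):A a6@(0,4):B
t=2: (unchanged — steady state)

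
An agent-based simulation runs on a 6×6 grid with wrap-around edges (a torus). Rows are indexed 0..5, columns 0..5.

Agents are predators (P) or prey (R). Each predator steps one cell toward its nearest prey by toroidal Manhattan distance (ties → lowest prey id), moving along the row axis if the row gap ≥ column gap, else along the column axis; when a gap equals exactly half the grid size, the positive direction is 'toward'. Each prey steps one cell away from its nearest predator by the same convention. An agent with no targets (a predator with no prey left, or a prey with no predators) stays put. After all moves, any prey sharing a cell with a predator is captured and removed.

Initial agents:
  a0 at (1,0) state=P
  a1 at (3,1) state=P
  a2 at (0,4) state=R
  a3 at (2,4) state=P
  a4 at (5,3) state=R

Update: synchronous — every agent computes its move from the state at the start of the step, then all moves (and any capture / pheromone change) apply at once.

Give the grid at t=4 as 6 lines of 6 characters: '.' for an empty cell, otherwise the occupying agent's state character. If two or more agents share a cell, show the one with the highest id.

t=1: a0@(1,5):P a1@(4,1):P a2@(5,4):R a3@(1,4):P a4@(0,3):R
t=2: a0@(0,5):P a1@(4,2):P a2@(4,4):R a3@(0,4):P a4@(5,3):R
t=3: a0@(5,5):P a1@(4,3):P a2@(4,5):R a3@(5,4):P a4@(0,3):R
t=4: a0@(4,5):P a1@(4,4):P a2@(3,5):R a3@(4,4):P a4@(1,3):R

......
...R..
......
.....R
....PP
......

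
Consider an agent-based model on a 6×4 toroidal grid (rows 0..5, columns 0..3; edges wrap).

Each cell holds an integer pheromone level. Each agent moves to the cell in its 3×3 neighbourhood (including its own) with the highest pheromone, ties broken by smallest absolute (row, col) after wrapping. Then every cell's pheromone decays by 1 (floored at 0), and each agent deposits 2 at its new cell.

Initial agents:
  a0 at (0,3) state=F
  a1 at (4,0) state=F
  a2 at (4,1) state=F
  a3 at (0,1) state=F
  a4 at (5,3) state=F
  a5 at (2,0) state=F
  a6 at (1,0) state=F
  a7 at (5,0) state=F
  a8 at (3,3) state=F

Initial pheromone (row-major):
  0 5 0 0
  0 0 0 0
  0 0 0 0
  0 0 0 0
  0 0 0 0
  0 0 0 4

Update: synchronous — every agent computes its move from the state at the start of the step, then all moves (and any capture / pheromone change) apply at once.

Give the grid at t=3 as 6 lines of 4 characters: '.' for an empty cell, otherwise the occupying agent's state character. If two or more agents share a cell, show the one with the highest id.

t=1: a0@(5,3) a1@(5,3) a2@(3,0) a3@(0,1) a4@(5,3) a5@(1,0) a6@(0,1) a7@(0,1) a8@(2,0) | pheromone: 0 10 0 0 / 2 0 0 0 / 2 0 0 0 / 2 0 0 0 / 0 0 0 0 / 0 0 0 9
t=2: a0@(5,3) a1@(5,3) a2@(2,0) a3@(0,1) a4@(5,3) a5@(0,1) a6@(0,1) a7@(0,1) a8@(1,0) | pheromone: 0 17 0 0 / 3 0 0 0 / 3 0 0 0 / 1 0 0 0 / 0 0 0 0 / 0 0 0 14
t=3: a0@(5,3) a1@(5,3) a2@(1,0) a3@(0,1) a4@(5,3) a5@(0,1) a6@(0,1) a7@(0,1) a8@(0,1) | pheromone: 0 26 0 0 / 4 0 0 0 / 2 0 0 0 / 0 0 0 0 / 0 0 0 0 / 0 0 0 19

.F..
F...
....
....
....
...F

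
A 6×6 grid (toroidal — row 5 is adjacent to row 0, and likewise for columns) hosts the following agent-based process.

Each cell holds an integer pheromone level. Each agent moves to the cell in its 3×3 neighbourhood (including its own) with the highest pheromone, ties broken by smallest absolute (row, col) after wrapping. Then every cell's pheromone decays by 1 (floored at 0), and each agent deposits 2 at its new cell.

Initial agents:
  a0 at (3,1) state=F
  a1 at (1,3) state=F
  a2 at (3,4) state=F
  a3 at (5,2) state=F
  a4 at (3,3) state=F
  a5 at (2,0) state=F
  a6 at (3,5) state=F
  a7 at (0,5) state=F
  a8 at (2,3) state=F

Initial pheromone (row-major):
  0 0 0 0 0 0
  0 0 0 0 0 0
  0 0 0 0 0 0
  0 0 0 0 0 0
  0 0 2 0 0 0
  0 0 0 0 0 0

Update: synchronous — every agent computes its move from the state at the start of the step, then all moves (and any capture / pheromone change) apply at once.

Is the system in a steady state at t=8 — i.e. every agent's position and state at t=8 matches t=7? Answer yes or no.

yes

t=1: a0@(4,2) a1@(0,2) a2@(2,3) a3@(4,2) a4@(4,2) a5@(1,0) a6@(2,0) a7@(0,0) a8@(1,2) | pheromone: 2 0 2 0 0 0 / 2 0 2 0 0 0 / 2 0 0 2 0 0 / 0 0 0 0 0 0 / 0 0 7 0 0 0 / 0 0 0 0 0 0
t=2: a0@(4,2) a1@(0,2) a2@(1,2) a3@(4,2) a4@(4,2) a5@(0,0) a6@(1,0) a7@(0,0) a8@(0,2) | pheromone: 5 0 5 0 0 0 / 3 0 3 0 0 0 / 1 0 0 1 0 0 / 0 0 0 0 0 0 / 0 0 12 0 0 0 / 0 0 0 0 0 0
t=3: a0@(4,2) a1@(0,2) a2@(0,2) a3@(4,2) a4@(4,2) a5@(0,0) a6@(0,0) a7@(0,0) a8@(0,2) | pheromone: 10 0 10 0 0 0 / 2 0 2 0 0 0 / 0 0 0 0 0 0 / 0 0 0 0 0 0 / 0 0 17 0 0 0 / 0 0 0 0 0 0
t=4: a0@(4,2) a1@(0,2) a2@(0,2) a3@(4,2) a4@(4,2) a5@(0,0) a6@(0,0) a7@(0,0) a8@(0,2) | pheromone: 15 0 15 0 0 0 / 1 0 1 0 0 0 / 0 0 0 0 0 0 / 0 0 0 0 0 0 / 0 0 22 0 0 0 / 0 0 0 0 0 0
t=5: a0@(4,2) a1@(0,2) a2@(0,2) a3@(4,2) a4@(4,2) a5@(0,0) a6@(0,0) a7@(0,0) a8@(0,2) | pheromone: 20 0 20 0 0 0 / 0 0 0 0 0 0 / 0 0 0 0 0 0 / 0 0 0 0 0 0 / 0 0 27 0 0 0 / 0 0 0 0 0 0
t=6: a0@(4,2) a1@(0,2) a2@(0,2) a3@(4,2) a4@(4,2) a5@(0,0) a6@(0,0) a7@(0,0) a8@(0,2) | pheromone: 25 0 25 0 0 0 / 0 0 0 0 0 0 / 0 0 0 0 0 0 / 0 0 0 0 0 0 / 0 0 32 0 0 0 / 0 0 0 0 0 0
t=7: a0@(4,2) a1@(0,2) a2@(0,2) a3@(4,2) a4@(4,2) a5@(0,0) a6@(0,0) a7@(0,0) a8@(0,2) | pheromone: 30 0 30 0 0 0 / 0 0 0 0 0 0 / 0 0 0 0 0 0 / 0 0 0 0 0 0 / 0 0 37 0 0 0 / 0 0 0 0 0 0
t=8: a0@(4,2) a1@(0,2) a2@(0,2) a3@(4,2) a4@(4,2) a5@(0,0) a6@(0,0) a7@(0,0) a8@(0,2) | pheromone: 35 0 35 0 0 0 / 0 0 0 0 0 0 / 0 0 0 0 0 0 / 0 0 0 0 0 0 / 0 0 42 0 0 0 / 0 0 0 0 0 0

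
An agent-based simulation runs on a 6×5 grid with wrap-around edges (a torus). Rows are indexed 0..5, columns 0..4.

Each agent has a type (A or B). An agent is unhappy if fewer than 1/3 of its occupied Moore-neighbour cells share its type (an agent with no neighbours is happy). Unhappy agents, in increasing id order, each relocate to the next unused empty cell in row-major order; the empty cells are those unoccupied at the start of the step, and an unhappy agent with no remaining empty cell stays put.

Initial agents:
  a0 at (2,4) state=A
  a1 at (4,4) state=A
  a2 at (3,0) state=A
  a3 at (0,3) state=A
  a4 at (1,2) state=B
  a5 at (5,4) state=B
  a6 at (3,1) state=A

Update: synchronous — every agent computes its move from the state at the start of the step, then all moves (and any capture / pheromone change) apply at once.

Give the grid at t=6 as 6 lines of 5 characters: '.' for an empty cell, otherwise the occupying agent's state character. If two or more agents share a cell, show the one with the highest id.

t=1: a0@(2,4):A a1@(4,4):A a2@(3,0):A a3@(0,0):A a4@(0,1):B a5@(0,2):B a6@(3,1):A
t=2: a0@(2,4):A a1@(4,4):A a2@(3,0):A a3@(0,3):A a4@(0,1):B a5@(0,2):B a6@(3,1):A
t=3: a0@(2,4):A a1@(4,4):A a2@(3,0):A a3@(0,0):A a4@(0,1):B a5@(0,2):B a6@(3,1):A
t=4: a0@(2,4):A a1@(4,4):A a2@(3,0):A a3@(0,3):A a4@(0,1):B a5@(0,2):B a6@(3,1):A
t=5: a0@(2,4):A a1@(4,4):A a2@(3,0):A a3@(0,0):A a4@(0,1):B a5@(0,2):B a6@(3,1):A
t=6: a0@(2,4):A a1@(4,4):A a2@(3,0):A a3@(0,3):A a4@(0,1):B a5@(0,2):B a6@(3,1):A

.BBA.
.....
....A
AA...
....A
.....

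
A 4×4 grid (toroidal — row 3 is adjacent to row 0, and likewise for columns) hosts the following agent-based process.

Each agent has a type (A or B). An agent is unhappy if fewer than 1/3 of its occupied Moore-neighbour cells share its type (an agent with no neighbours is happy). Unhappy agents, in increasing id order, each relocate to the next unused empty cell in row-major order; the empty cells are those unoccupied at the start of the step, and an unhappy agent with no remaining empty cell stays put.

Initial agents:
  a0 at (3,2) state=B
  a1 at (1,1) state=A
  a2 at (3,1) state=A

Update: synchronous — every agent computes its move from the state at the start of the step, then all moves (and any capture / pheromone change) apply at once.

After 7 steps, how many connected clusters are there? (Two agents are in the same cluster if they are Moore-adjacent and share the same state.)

2

t=1: a0@(0,0):B a1@(1,1):A a2@(0,1):A
t=2: a0@(0,2):B a1@(1,1):A a2@(0,1):A
t=3: a0@(0,0):B a1@(1,1):A a2@(0,1):A
t=4: a0@(0,2):B a1@(1,1):A a2@(0,1):A
t=5: a0@(0,0):B a1@(1,1):A a2@(0,1):A
t=6: a0@(0,2):B a1@(1,1):A a2@(0,1):A
t=7: a0@(0,0):B a1@(1,1):A a2@(0,1):A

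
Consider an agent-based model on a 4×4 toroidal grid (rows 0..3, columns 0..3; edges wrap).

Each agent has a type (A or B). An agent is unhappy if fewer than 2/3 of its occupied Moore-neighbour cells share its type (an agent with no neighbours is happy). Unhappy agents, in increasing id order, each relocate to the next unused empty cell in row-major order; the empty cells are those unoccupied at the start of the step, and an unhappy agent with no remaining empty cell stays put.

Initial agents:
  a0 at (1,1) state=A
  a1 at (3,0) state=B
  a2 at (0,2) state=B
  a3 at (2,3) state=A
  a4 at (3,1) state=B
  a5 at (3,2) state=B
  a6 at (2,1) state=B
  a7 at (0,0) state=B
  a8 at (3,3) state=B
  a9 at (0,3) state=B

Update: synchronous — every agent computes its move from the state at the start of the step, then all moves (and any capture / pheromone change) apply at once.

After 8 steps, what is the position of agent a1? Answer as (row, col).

(3, 0)

t=1: a0@(0,1):A a1@(3,0):B a2@(0,2):B a3@(1,0):A a4@(3,1):B a5@(3,2):B a6@(2,1):B a7@(0,0):B a8@(3,3):B a9@(0,3):B
t=2: a0@(1,1):A a1@(3,0):B a2@(0,2):B a3@(1,2):A a4@(3,1):B a5@(3,2):B a6@(2,1):B a7@(0,0):B a8@(3,3):B a9@(0,3):B
t=3: a0@(0,1):A a1@(3,0):B a2@(0,2):B a3@(1,0):A a4@(3,1):B a5@(3,2):B a6@(1,3):B a7@(0,0):B a8@(3,3):B a9@(0,3):B
t=4: a0@(1,1):A a1@(3,0):B a2@(0,2):B a3@(1,2):A a4@(3,1):B a5@(3,2):B a6@(1,3):B a7@(0,0):B a8@(3,3):B a9@(0,3):B
t=5: a0@(0,1):A a1@(3,0):B a2@(0,2):B a3@(1,0):A a4@(3,1):B a5@(3,2):B a6@(1,3):B a7@(0,0):B a8@(3,3):B a9@(0,3):B
t=6: a0@(1,1):A a1@(3,0):B a2@(0,2):B a3@(1,2):A a4@(3,1):B a5@(3,2):B a6@(1,3):B a7@(0,0):B a8@(3,3):B a9@(0,3):B
t=7: a0@(0,1):A a1@(3,0):B a2@(0,2):B a3@(1,0):A a4@(3,1):B a5@(3,2):B a6@(1,3):B a7@(0,0):B a8@(3,3):B a9@(0,3):B
t=8: a0@(1,1):A a1@(3,0):B a2@(0,2):B a3@(1,2):A a4@(3,1):B a5@(3,2):B a6@(1,3):B a7@(0,0):B a8@(3,3):B a9@(0,3):B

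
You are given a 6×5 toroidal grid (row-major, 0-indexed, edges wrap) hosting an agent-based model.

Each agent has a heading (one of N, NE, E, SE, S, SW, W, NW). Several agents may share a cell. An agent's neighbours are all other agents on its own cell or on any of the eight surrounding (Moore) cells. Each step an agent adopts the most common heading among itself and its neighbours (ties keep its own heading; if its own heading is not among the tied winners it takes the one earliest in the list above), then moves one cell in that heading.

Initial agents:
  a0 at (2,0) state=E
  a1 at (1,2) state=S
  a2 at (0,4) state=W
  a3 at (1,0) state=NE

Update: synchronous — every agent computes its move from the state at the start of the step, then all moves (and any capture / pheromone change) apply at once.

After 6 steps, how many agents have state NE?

t=1: a0@(2,1):E a1@(2,2):S a2@(0,3):W a3@(0,1):NE
t=2: a0@(2,2):E a1@(3,2):S a2@(0,2):W a3@(5,2):NE
t=3: a0@(2,3):E a1@(4,2):S a2@(0,1):W a3@(4,3):NE
t=4: a0@(2,4):E a1@(5,2):S a2@(0,0):W a3@(3,4):NE
t=5: a0@(2,0):E a1@(0,2):S a2@(0,4):W a3@(2,0):NE
t=6: a0@(2,1):E a1@(1,2):S a2@(0,3):W a3@(1,1):NE

1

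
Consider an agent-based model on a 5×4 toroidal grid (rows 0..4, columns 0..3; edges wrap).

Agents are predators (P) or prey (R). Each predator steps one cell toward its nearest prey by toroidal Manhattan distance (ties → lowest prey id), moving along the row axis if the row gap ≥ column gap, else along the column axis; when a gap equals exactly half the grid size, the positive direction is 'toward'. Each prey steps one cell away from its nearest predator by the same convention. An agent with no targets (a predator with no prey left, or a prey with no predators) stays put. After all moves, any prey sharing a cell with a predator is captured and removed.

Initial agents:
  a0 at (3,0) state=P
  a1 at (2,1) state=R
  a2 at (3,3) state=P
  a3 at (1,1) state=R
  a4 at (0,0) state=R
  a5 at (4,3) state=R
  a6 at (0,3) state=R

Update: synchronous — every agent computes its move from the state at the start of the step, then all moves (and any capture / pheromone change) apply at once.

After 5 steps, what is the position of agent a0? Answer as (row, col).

t=1: a0@(2,0):P a1@(1,1):R a2@(4,3):P a3@(0,1):R a4@(1,0):R a5@(0,3):R a6@(1,3):R
t=2: a0@(1,0):P a1@(0,1):R a2@(0,3):P a3@(4,1):R a4@(0,0):R a5@(1,3):R
t=3: a0@(0,0):P a1@(4,1):R a2@(0,0):P a3@(3,1):R a4@(4,0):R a5@(1,2):R
t=4: a0@(4,0):P a1@(3,1):R a2@(4,0):P a3@(2,1):R a4@(3,0):R a5@(1,1):R
t=5: a0@(3,0):P a1@(2,1):R a2@(3,0):P a3@(1,1):R a4@(2,0):R a5@(2,1):R

(3, 0)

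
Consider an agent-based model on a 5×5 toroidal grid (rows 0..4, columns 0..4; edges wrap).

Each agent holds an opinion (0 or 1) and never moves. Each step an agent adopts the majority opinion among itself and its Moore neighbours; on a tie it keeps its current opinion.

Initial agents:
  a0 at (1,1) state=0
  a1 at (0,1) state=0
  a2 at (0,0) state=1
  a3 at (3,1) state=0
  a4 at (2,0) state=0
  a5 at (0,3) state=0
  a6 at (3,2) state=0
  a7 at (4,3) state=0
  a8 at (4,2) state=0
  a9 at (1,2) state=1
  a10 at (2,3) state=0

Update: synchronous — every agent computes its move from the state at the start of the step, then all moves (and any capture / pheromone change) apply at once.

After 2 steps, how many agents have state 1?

0

t=1: a0@(1,1):0 a1@(0,1):0 a2@(0,0):0 a3@(3,1):0 a4@(2,0):0 a5@(0,3):0 a6@(3,2):0 a7@(4,3):0 a8@(4,2):0 a9@(1,2):0 a10@(2,3):0
t=2: (unchanged — steady state)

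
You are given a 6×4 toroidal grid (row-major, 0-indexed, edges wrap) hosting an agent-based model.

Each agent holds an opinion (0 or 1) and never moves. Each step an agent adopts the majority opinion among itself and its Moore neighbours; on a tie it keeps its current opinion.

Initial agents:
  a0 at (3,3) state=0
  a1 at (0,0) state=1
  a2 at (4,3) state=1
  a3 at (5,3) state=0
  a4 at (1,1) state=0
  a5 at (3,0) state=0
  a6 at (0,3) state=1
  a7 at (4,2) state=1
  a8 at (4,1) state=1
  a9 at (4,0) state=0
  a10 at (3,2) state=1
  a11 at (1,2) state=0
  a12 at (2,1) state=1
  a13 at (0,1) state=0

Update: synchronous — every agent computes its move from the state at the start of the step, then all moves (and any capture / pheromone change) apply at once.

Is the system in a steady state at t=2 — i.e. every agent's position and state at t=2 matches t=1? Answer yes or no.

t=1: a0@(3,3):0 a1@(0,0):0 a2@(4,3):0 a3@(5,3):1 a4@(1,1):0 a5@(3,0):0 a6@(0,3):1 a7@(4,2):1 a8@(4,1):1 a9@(4,0):0 a10@(3,2):1 a11@(1,2):0 a12@(2,1):0 a13@(0,1):0
t=2: (unchanged — steady state)

yes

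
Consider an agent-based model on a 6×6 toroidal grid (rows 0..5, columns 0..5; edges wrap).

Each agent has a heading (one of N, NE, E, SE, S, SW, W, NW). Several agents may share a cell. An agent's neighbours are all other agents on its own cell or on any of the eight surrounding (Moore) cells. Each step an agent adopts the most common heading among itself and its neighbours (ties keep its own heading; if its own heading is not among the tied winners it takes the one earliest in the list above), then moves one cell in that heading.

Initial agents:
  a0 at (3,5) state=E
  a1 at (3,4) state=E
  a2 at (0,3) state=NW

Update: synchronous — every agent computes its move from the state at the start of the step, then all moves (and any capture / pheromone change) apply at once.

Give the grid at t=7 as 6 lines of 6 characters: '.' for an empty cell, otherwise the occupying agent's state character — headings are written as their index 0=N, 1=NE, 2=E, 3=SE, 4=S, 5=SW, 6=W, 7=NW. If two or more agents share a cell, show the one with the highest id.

t=1: a0@(3,0):E a1@(3,5):E a2@(5,2):NW
t=2: a0@(3,1):E a1@(3,0):E a2@(4,1):NW
t=3: a0@(3,2):E a1@(3,1):E a2@(4,2):E
t=4: a0@(3,3):E a1@(3,2):E a2@(4,3):E
t=5: a0@(3,4):E a1@(3,3):E a2@(4,4):E
t=6: a0@(3,5):E a1@(3,4):E a2@(4,5):E
t=7: a0@(3,0):E a1@(3,5):E a2@(4,0):E

......
......
......
2....2
2.....
......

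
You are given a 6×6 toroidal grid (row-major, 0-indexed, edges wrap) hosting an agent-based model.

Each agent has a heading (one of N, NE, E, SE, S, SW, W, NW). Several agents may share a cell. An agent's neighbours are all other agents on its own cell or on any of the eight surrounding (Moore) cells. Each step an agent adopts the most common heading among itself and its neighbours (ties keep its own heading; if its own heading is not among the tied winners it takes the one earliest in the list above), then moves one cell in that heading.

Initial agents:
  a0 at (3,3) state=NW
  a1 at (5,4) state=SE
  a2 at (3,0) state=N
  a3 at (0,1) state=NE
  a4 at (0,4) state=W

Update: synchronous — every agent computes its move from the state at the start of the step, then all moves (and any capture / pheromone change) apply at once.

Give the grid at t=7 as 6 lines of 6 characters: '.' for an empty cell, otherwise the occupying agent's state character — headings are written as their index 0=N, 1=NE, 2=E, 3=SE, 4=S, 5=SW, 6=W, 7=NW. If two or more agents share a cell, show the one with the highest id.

t=1: a0@(2,2):NW a1@(0,5):SE a2@(2,0):N a3@(5,2):NE a4@(0,3):W
t=2: a0@(1,1):NW a1@(1,0):SE a2@(1,0):N a3@(4,3):NE a4@(0,2):W
t=3: a0@(0,0):NW a1@(2,1):SE a2@(0,0):N a3@(3,4):NE a4@(0,1):W
t=4: a0@(5,5):NW a1@(3,2):SE a2@(5,0):N a3@(2,5):NE a4@(0,0):W
t=5: a0@(4,4):NW a1@(4,3):SE a2@(4,0):N a3@(1,0):NE a4@(0,5):W
t=6: a0@(3,3):NW a1@(5,4):SE a2@(3,0):N a3@(0,1):NE a4@(0,4):W
t=7: a0@(2,2):NW a1@(0,5):SE a2@(2,0):N a3@(5,2):NE a4@(0,3):W

...6.3
......
0.7...
......
......
..1...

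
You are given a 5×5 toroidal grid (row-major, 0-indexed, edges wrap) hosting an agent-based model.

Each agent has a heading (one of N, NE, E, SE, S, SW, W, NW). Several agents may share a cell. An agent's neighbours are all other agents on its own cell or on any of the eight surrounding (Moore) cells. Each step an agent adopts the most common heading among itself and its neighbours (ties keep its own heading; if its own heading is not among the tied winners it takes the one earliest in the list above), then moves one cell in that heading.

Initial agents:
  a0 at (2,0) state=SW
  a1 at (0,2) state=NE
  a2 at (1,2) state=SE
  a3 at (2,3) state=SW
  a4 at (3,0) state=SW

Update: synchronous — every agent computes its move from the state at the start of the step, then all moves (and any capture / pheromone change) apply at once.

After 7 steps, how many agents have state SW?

t=1: a0@(3,4):SW a1@(4,3):NE a2@(2,3):SE a3@(3,2):SW a4@(4,4):SW
t=2: a0@(4,3):SW a1@(0,2):SW a2@(3,2):SW a3@(4,1):SW a4@(0,3):SW
t=3: a0@(0,2):SW a1@(1,1):SW a2@(4,1):SW a3@(0,0):SW a4@(1,2):SW
t=4: a0@(1,1):SW a1@(2,0):SW a2@(0,0):SW a3@(1,4):SW a4@(2,1):SW
t=5: a0@(2,0):SW a1@(3,4):SW a2@(1,4):SW a3@(2,3):SW a4@(3,0):SW
t=6: a0@(3,4):SW a1@(4,3):SW a2@(2,3):SW a3@(3,2):SW a4@(4,4):SW
t=7: a0@(4,3):SW a1@(0,2):SW a2@(3,2):SW a3@(4,1):SW a4@(0,3):SW

5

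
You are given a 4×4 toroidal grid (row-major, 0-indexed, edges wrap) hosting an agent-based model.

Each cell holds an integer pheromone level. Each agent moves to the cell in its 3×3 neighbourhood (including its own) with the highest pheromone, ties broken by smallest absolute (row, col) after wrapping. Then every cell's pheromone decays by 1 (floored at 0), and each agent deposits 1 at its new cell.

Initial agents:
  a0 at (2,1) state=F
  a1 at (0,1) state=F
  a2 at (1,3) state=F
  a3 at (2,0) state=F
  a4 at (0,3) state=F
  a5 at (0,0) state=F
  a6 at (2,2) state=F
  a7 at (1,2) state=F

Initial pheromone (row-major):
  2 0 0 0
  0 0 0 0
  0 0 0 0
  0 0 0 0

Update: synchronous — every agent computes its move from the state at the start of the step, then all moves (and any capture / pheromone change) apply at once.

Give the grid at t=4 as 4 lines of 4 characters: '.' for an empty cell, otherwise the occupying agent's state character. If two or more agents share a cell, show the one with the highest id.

t=1: a0@(1,0) a1@(0,0) a2@(0,0) a3@(1,0) a4@(0,0) a5@(0,0) a6@(1,1) a7@(0,1) | pheromone: 5 1 0 0 / 2 1 0 0 / 0 0 0 0 / 0 0 0 0
t=2: a0@(0,0) a1@(0,0) a2@(0,0) a3@(0,0) a4@(0,0) a5@(0,0) a6@(0,0) a7@(0,0) | pheromone: 12 0 0 0 / 1 0 0 0 / 0 0 0 0 / 0 0 0 0
t=3: a0@(0,0) a1@(0,0) a2@(0,0) a3@(0,0) a4@(0,0) a5@(0,0) a6@(0,0) a7@(0,0) | pheromone: 19 0 0 0 / 0 0 0 0 / 0 0 0 0 / 0 0 0 0
t=4: a0@(0,0) a1@(0,0) a2@(0,0) a3@(0,0) a4@(0,0) a5@(0,0) a6@(0,0) a7@(0,0) | pheromone: 26 0 0 0 / 0 0 0 0 / 0 0 0 0 / 0 0 0 0

F...
....
....
....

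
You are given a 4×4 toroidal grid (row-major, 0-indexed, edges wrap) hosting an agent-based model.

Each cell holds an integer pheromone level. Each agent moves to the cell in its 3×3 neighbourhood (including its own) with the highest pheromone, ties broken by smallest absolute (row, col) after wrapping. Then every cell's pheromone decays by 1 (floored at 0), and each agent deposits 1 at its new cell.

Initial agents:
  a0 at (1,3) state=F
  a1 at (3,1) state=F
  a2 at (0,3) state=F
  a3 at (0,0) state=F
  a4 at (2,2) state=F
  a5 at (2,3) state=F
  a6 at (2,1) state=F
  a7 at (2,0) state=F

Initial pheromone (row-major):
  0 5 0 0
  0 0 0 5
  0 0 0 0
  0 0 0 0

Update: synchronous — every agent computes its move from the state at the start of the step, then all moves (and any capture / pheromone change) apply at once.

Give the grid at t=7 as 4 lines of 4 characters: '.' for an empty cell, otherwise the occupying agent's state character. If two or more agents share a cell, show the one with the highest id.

.F..
...F
....
....

t=1: a0@(1,3) a1@(0,1) a2@(1,3) a3@(0,1) a4@(1,3) a5@(1,3) a6@(1,0) a7@(1,3) | pheromone: 0 6 0 0 / 1 0 0 9 / 0 0 0 0 / 0 0 0 0
t=2: a0@(1,3) a1@(0,1) a2@(1,3) a3@(0,1) a4@(1,3) a5@(1,3) a6@(1,3) a7@(1,3) | pheromone: 0 7 0 0 / 0 0 0 14 / 0 0 0 0 / 0 0 0 0
t=3: a0@(1,3) a1@(0,1) a2@(1,3) a3@(0,1) a4@(1,3) a5@(1,3) a6@(1,3) a7@(1,3) | pheromone: 0 8 0 0 / 0 0 0 19 / 0 0 0 0 / 0 0 0 0
t=4: a0@(1,3) a1@(0,1) a2@(1,3) a3@(0,1) a4@(1,3) a5@(1,3) a6@(1,3) a7@(1,3) | pheromone: 0 9 0 0 / 0 0 0 24 / 0 0 0 0 / 0 0 0 0
t=5: a0@(1,3) a1@(0,1) a2@(1,3) a3@(0,1) a4@(1,3) a5@(1,3) a6@(1,3) a7@(1,3) | pheromone: 0 10 0 0 / 0 0 0 29 / 0 0 0 0 / 0 0 0 0
t=6: a0@(1,3) a1@(0,1) a2@(1,3) a3@(0,1) a4@(1,3) a5@(1,3) a6@(1,3) a7@(1,3) | pheromone: 0 11 0 0 / 0 0 0 34 / 0 0 0 0 / 0 0 0 0
t=7: a0@(1,3) a1@(0,1) a2@(1,3) a3@(0,1) a4@(1,3) a5@(1,3) a6@(1,3) a7@(1,3) | pheromone: 0 12 0 0 / 0 0 0 39 / 0 0 0 0 / 0 0 0 0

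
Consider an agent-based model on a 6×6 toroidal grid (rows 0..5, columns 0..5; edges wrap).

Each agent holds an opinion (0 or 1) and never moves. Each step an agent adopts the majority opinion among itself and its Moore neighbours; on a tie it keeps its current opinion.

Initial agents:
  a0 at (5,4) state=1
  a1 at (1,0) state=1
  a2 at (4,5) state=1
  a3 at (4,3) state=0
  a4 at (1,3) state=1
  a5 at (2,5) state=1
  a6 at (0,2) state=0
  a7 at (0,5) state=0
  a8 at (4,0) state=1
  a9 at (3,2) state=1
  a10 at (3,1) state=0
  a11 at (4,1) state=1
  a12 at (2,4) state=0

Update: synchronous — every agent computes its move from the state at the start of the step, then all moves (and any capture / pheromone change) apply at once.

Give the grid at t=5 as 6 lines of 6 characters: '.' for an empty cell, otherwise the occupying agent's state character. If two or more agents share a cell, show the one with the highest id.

t=1: a0@(5,4):1 a1@(1,0):1 a2@(4,5):1 a3@(4,3):1 a4@(1,3):0 a5@(2,5):1 a6@(0,2):0 a7@(0,5):1 a8@(4,0):1 a9@(3,2):1 a10@(3,1):1 a11@(4,1):1 a12@(2,4):1
t=2: (unchanged — steady state)

..0..1
1..0..
....11
.11...
11.1.1
....1.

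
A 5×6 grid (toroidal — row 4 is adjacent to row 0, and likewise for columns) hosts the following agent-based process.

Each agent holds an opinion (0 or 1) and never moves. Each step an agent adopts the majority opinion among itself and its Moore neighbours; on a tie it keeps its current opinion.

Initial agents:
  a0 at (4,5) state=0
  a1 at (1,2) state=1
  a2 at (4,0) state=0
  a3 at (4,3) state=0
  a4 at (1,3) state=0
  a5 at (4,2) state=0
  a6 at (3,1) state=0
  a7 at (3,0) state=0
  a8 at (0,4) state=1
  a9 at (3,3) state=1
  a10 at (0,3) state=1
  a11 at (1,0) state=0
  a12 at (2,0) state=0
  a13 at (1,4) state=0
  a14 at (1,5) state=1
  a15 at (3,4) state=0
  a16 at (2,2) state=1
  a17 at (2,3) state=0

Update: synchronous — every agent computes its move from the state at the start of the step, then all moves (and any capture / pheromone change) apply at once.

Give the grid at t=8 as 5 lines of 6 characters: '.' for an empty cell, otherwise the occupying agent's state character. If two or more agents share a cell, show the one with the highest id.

...00.
0.0000
0.00..
00.00.
0.00.0

t=1: a0@(4,5):0 a1@(1,2):1 a2@(4,0):0 a3@(4,3):0 a4@(1,3):1 a5@(4,2):0 a6@(3,1):0 a7@(3,0):0 a8@(0,4):0 a9@(3,3):0 a10@(0,3):0 a11@(1,0):0 a12@(2,0):0 a13@(1,4):0 a14@(1,5):0 a15@(3,4):0 a16@(2,2):1 a17@(2,3):0
t=2: a0@(4,5):0 a1@(1,2):1 a2@(4,0):0 a3@(4,3):0 a4@(1,3):0 a5@(4,2):0 a6@(3,1):0 a7@(3,0):0 a8@(0,4):0 a9@(3,3):0 a10@(0,3):0 a11@(1,0):0 a12@(2,0):0 a13@(1,4):0 a14@(1,5):0 a15@(3,4):0 a16@(2,2):1 a17@(2,3):0
t=3: a0@(4,5):0 a1@(1,2):0 a2@(4,0):0 a3@(4,3):0 a4@(1,3):0 a5@(4,2):0 a6@(3,1):0 a7@(3,0):0 a8@(0,4):0 a9@(3,3):0 a10@(0,3):0 a11@(1,0):0 a12@(2,0):0 a13@(1,4):0 a14@(1,5):0 a15@(3,4):0 a16@(2,2):0 a17@(2,3):0
t=4: (unchanged — steady state)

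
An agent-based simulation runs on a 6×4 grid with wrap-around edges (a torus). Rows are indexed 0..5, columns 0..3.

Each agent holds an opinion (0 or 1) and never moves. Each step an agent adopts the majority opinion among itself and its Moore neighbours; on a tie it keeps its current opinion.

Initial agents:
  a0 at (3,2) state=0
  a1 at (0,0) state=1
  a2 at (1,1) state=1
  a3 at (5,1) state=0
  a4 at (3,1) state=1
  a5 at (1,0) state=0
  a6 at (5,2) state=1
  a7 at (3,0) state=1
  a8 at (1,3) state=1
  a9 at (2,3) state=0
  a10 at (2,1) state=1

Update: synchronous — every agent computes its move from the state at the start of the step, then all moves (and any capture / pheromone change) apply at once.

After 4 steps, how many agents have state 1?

t=1: a0@(3,2):0 a1@(0,0):1 a2@(1,1):1 a3@(5,1):1 a4@(3,1):1 a5@(1,0):1 a6@(5,2):1 a7@(3,0):1 a8@(1,3):1 a9@(2,3):0 a10@(2,1):1
t=2: a0@(3,2):0 a1@(0,0):1 a2@(1,1):1 a3@(5,1):1 a4@(3,1):1 a5@(1,0):1 a6@(5,2):1 a7@(3,0):1 a8@(1,3):1 a9@(2,3):1 a10@(2,1):1
t=3: a0@(3,2):1 a1@(0,0):1 a2@(1,1):1 a3@(5,1):1 a4@(3,1):1 a5@(1,0):1 a6@(5,2):1 a7@(3,0):1 a8@(1,3):1 a9@(2,3):1 a10@(2,1):1
t=4: (unchanged — steady state)

11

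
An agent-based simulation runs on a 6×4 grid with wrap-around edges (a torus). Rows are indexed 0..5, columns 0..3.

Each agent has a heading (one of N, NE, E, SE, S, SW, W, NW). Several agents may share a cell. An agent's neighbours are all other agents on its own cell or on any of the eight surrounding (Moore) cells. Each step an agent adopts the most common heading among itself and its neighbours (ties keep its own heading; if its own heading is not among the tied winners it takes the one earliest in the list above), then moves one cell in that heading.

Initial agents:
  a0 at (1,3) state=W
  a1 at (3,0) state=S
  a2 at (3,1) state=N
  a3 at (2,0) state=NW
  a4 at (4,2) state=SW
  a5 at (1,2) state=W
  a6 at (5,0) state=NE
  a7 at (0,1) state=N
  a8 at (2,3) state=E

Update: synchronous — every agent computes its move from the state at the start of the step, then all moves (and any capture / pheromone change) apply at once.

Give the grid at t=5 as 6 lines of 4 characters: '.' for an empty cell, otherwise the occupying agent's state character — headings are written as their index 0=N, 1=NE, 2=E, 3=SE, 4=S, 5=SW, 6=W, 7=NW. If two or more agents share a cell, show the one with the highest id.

.66.
.666
666.
....
....
....

t=1: a0@(1,2):W a1@(4,0):S a2@(2,1):N a3@(1,3):NW a4@(5,1):SW a5@(1,1):W a6@(4,1):NE a7@(5,1):N a8@(2,2):W
t=2: a0@(1,1):W a1@(5,0):S a2@(2,0):W a3@(1,2):W a4@(0,0):SW a5@(1,0):W a6@(3,2):NE a7@(4,1):N a8@(2,1):W
t=3: a0@(1,0):W a1@(0,0):S a2@(2,3):W a3@(1,1):W a4@(0,3):W a5@(1,3):W a6@(2,3):NE a7@(3,1):N a8@(2,0):W
t=4: a0@(1,3):W a1@(0,3):W a2@(2,2):W a3@(1,0):W a4@(0,2):W a5@(1,2):W a6@(2,2):W a7@(2,1):N a8@(2,3):W
t=5: a0@(1,2):W a1@(0,2):W a2@(2,1):W a3@(1,3):W a4@(0,1):W a5@(1,1):W a6@(2,1):W a7@(2,0):W a8@(2,2):W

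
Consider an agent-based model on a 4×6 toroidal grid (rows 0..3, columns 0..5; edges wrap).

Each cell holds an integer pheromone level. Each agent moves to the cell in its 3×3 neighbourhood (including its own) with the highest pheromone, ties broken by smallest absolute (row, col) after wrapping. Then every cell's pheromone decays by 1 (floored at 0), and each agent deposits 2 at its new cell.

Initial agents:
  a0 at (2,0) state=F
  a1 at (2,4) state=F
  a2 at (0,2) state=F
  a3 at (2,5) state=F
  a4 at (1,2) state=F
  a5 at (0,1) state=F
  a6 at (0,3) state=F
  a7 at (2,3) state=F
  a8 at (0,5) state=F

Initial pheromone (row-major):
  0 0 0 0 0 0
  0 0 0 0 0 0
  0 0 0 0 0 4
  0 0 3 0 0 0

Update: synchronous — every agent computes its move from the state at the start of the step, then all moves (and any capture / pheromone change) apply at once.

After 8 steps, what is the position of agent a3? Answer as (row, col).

(2, 5)

t=1: a0@(2,5) a1@(2,5) a2@(3,2) a3@(2,5) a4@(0,1) a5@(3,2) a6@(3,2) a7@(3,2) a8@(0,0) | pheromone: 2 2 0 0 0 0 / 0 0 0 0 0 0 / 0 0 0 0 0 9 / 0 0 10 0 0 0
t=2: a0@(2,5) a1@(2,5) a2@(3,2) a3@(2,5) a4@(3,2) a5@(3,2) a6@(3,2) a7@(3,2) a8@(0,0) | pheromone: 3 1 0 0 0 0 / 0 0 0 0 0 0 / 0 0 0 0 0 14 / 0 0 19 0 0 0
t=3: a0@(2,5) a1@(2,5) a2@(3,2) a3@(2,5) a4@(3,2) a5@(3,2) a6@(3,2) a7@(3,2) a8@(0,0) | pheromone: 4 0 0 0 0 0 / 0 0 0 0 0 0 / 0 0 0 0 0 19 / 0 0 28 0 0 0
t=4: a0@(2,5) a1@(2,5) a2@(3,2) a3@(2,5) a4@(3,2) a5@(3,2) a6@(3,2) a7@(3,2) a8@(0,0) | pheromone: 5 0 0 0 0 0 / 0 0 0 0 0 0 / 0 0 0 0 0 24 / 0 0 37 0 0 0
t=5: a0@(2,5) a1@(2,5) a2@(3,2) a3@(2,5) a4@(3,2) a5@(3,2) a6@(3,2) a7@(3,2) a8@(0,0) | pheromone: 6 0 0 0 0 0 / 0 0 0 0 0 0 / 0 0 0 0 0 29 / 0 0 46 0 0 0
t=6: a0@(2,5) a1@(2,5) a2@(3,2) a3@(2,5) a4@(3,2) a5@(3,2) a6@(3,2) a7@(3,2) a8@(0,0) | pheromone: 7 0 0 0 0 0 / 0 0 0 0 0 0 / 0 0 0 0 0 34 / 0 0 55 0 0 0
t=7: a0@(2,5) a1@(2,5) a2@(3,2) a3@(2,5) a4@(3,2) a5@(3,2) a6@(3,2) a7@(3,2) a8@(0,0) | pheromone: 8 0 0 0 0 0 / 0 0 0 0 0 0 / 0 0 0 0 0 39 / 0 0 64 0 0 0
t=8: a0@(2,5) a1@(2,5) a2@(3,2) a3@(2,5) a4@(3,2) a5@(3,2) a6@(3,2) a7@(3,2) a8@(0,0) | pheromone: 9 0 0 0 0 0 / 0 0 0 0 0 0 / 0 0 0 0 0 44 / 0 0 73 0 0 0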